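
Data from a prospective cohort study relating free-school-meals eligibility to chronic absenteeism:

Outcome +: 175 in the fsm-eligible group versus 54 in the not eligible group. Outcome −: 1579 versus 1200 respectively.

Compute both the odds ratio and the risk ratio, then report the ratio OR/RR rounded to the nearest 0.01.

From the description: a = 175, b = 1579, c = 54, d = 1200.
OR = (175·1200)/(1579·54) = 210000/85266 = 2.46288
Risk in exposed = 175/1754 = 0.09977; risk in unexposed = 54/1254 = 0.04306; RR = 2.31693
OR/RR = 2.46288 / 2.31693 = 1.06299
The outcome is rare in both groups, so OR ≈ RR (ratio near 1).

1.06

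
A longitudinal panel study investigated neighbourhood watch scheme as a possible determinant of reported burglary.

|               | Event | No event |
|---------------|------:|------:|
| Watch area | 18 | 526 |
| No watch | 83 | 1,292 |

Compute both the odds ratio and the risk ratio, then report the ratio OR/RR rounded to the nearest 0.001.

Cells: a = 18, b = 526, c = 83, d = 1292.
OR = (18·1292)/(526·83) = 23256/43658 = 0.53269
Risk in exposed = 18/544 = 0.03309; risk in unexposed = 83/1375 = 0.06036; RR = 0.54815
OR/RR = 0.53269 / 0.54815 = 0.97179
The outcome is rare in both groups, so OR ≈ RR (ratio near 1).

0.972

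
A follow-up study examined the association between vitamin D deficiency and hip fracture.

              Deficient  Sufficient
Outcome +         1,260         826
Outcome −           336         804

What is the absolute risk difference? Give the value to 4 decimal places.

0.2827

Reading the table with exposure as columns: a = 1260 (Deficient, case), b = 336 (Deficient, non-case), c = 826 (Sufficient, case), d = 804.
Risk in exposed = 1260/1596 = 0.789474; risk in unexposed = 826/1630 = 0.506748.
Risk difference = 0.789474 − 0.506748 = 0.282725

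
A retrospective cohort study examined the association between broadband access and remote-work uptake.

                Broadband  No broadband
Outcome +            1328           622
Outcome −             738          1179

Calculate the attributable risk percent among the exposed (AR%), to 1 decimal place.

Reading the table with exposure as columns: a = 1328 (Broadband, case), b = 738 (Broadband, non-case), c = 622 (No broadband, case), d = 1179.
Risk in exposed = 1328/2066 = 0.64279; risk in unexposed = 622/1801 = 0.34536.
RR = 0.64279/0.34536 = 1.86119
AR% = (RR − 1)/RR × 100 = (1.86119 − 1)/1.86119 × 100 = 46.2710%

46.3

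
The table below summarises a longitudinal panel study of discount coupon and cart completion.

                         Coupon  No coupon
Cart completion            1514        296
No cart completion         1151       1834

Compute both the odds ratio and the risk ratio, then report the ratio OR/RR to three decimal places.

Reading the table with exposure as columns: a = 1514 (Coupon, case), b = 1151 (Coupon, non-case), c = 296 (No coupon, case), d = 1834.
OR = (1514·1834)/(1151·296) = 2776676/340696 = 8.15001
Risk in exposed = 1514/2665 = 0.56811; risk in unexposed = 296/2130 = 0.13897; RR = 4.08805
OR/RR = 8.15001 / 4.08805 = 1.99362
The outcome is not rare, so the OR lies further from 1 than the RR.

1.994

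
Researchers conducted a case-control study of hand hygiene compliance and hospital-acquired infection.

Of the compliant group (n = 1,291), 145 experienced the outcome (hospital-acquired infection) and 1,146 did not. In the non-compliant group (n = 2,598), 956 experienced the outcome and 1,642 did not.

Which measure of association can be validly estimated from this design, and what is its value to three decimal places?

0.217

From the description: a = 145, b = 1146, c = 956, d = 1642.
This is a case-control study: participants were sampled on outcome status, so risks in the source population cannot be estimated directly — relative risk is not valid here. The odds ratio is the appropriate measure.
OR = (a·d)/(b·c) = (145 × 1642) / (1146 × 956) = 238090 / 1095576 = 0.21732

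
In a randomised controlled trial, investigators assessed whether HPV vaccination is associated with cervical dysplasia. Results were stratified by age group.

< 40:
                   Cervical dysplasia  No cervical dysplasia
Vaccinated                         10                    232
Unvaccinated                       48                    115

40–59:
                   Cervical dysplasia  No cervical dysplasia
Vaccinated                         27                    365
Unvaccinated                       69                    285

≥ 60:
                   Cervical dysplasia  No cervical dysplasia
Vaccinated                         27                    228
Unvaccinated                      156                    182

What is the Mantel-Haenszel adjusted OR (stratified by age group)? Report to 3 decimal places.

0.177

OR_MH = Σ(aᵢdᵢ/nᵢ) / Σ(bᵢcᵢ/nᵢ), where nᵢ is the stratum total.
Stratum 1 (< 40): n = 405; a·d/n = 10·115/405 = 2.8395; b·c/n = 232·48/405 = 27.4963
Stratum 2 (40–59): n = 746; a·d/n = 27·285/746 = 10.3150; b·c/n = 365·69/746 = 33.7601
Stratum 3 (≥ 60): n = 593; a·d/n = 27·182/593 = 8.2867; b·c/n = 228·156/593 = 59.9798
OR_MH = (2.8395 + 10.3150 + 8.2867) / (27.4963 + 33.7601 + 59.9798) = 21.4412 / 121.2361 = 0.17685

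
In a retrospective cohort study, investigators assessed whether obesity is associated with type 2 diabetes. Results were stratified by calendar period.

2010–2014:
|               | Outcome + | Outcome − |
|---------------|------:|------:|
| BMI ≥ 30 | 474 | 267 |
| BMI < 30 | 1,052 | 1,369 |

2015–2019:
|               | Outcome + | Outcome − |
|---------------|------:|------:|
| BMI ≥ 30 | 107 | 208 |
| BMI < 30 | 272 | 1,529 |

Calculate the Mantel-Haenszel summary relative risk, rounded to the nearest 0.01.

RR_MH = Σ(aᵢ·n₀ᵢ/nᵢ) / Σ(cᵢ·n₁ᵢ/nᵢ), with n₁ᵢ = aᵢ+bᵢ (exposed), n₀ᵢ = cᵢ+dᵢ (unexposed), nᵢ = n₁ᵢ+n₀ᵢ.
Stratum 1 (2010–2014): n₁ = 741, n₀ = 2421, n = 3162; a·n₀/n = 474·2421/3162 = 362.9203; c·n₁/n = 1052·741/3162 = 246.5313
Stratum 2 (2015–2019): n₁ = 315, n₀ = 1801, n = 2116; a·n₀/n = 107·1801/2116 = 91.0714; c·n₁/n = 272·315/2116 = 40.4915
RR_MH = (362.9203 + 91.0714) / (246.5313 + 40.4915) = 453.9917 / 287.0228 = 1.58173

1.58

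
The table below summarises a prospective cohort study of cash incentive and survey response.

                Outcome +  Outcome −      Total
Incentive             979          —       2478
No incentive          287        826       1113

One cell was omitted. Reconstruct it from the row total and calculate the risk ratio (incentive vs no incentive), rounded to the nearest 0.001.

The missing cell is in the exposed row: 2478 − 979 = 1499.
So a = 979, b = 1499, c = 287, d = 826.
RR = [a/(a+b)] / [c/(c+d)] = (979/2478) / (287/1113) = 0.39508/0.25786 = 1.53213

1.532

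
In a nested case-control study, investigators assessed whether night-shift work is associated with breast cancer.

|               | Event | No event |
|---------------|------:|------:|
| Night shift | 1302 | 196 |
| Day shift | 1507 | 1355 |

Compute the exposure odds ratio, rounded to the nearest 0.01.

Cells: a = 1302, b = 196, c = 1507, d = 1355.
OR = (a·d)/(b·c) = (1302 × 1355) / (196 × 1507) = 1764210 / 295372 = 5.97284
The odds of breast cancer are about 5.97 times as high in the night shift group.

5.97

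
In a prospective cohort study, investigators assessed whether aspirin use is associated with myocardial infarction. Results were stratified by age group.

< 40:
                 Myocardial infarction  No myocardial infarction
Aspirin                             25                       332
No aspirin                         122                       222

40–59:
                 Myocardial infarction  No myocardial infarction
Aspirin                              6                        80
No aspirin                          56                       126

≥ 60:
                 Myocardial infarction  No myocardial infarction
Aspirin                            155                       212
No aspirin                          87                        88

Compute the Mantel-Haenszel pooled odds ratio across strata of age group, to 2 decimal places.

0.33

OR_MH = Σ(aᵢdᵢ/nᵢ) / Σ(bᵢcᵢ/nᵢ), where nᵢ is the stratum total.
Stratum 1 (< 40): n = 701; a·d/n = 25·222/701 = 7.9173; b·c/n = 332·122/701 = 57.7803
Stratum 2 (40–59): n = 268; a·d/n = 6·126/268 = 2.8209; b·c/n = 80·56/268 = 16.7164
Stratum 3 (≥ 60): n = 542; a·d/n = 155·88/542 = 25.1661; b·c/n = 212·87/542 = 34.0295
OR_MH = (7.9173 + 2.8209 + 25.1661) / (57.7803 + 16.7164 + 34.0295) = 35.9042 / 108.5263 = 0.33083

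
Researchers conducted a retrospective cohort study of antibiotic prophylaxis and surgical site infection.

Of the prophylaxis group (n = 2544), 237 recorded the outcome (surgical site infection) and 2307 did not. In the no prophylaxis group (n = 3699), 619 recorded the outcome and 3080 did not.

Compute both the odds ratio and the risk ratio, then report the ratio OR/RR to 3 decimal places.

From the description: a = 237, b = 2307, c = 619, d = 3080.
OR = (237·3080)/(2307·619) = 729960/1428033 = 0.51116
Risk in exposed = 237/2544 = 0.09316; risk in unexposed = 619/3699 = 0.16734; RR = 0.55670
OR/RR = 0.51116 / 0.55670 = 0.91820
The outcome is not rare, so the OR lies further from 1 than the RR.

0.918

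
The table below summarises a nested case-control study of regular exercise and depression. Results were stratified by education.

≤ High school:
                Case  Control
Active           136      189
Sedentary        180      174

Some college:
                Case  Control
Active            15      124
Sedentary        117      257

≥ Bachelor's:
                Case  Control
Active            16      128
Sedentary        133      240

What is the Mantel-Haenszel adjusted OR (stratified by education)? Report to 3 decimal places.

OR_MH = Σ(aᵢdᵢ/nᵢ) / Σ(bᵢcᵢ/nᵢ), where nᵢ is the stratum total.
Stratum 1 (≤ High school): n = 679; a·d/n = 136·174/679 = 34.8513; b·c/n = 189·180/679 = 50.1031
Stratum 2 (Some college): n = 513; a·d/n = 15·257/513 = 7.5146; b·c/n = 124·117/513 = 28.2807
Stratum 3 (≥ Bachelor's): n = 517; a·d/n = 16·240/517 = 7.4275; b·c/n = 128·133/517 = 32.9284
OR_MH = (34.8513 + 7.5146 + 7.4275) / (50.1031 + 28.2807 + 32.9284) = 49.7933 / 111.3122 = 0.44733

0.447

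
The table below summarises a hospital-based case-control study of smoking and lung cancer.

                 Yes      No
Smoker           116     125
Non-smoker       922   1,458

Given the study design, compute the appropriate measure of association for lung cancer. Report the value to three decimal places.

Cells: a = 116, b = 125, c = 922, d = 1458.
This is a hospital-based case-control study: participants were sampled on outcome status, so risks in the source population cannot be estimated directly — relative risk is not valid here. The odds ratio is the appropriate measure.
OR = (a·d)/(b·c) = (116 × 1458) / (125 × 922) = 169128 / 115250 = 1.46749

1.467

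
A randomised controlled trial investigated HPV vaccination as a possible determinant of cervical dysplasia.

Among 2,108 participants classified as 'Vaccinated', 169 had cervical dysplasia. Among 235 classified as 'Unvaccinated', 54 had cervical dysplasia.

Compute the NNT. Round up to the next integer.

Risk in treated group = 169/2108 = 0.08017; risk in control = 54/235 = 0.22979.
Absolute risk reduction = 0.22979 − 0.08017 = 0.14962
NNT = 1 / ARR = 1 / 0.14962 = 6.684 → round up → 7

7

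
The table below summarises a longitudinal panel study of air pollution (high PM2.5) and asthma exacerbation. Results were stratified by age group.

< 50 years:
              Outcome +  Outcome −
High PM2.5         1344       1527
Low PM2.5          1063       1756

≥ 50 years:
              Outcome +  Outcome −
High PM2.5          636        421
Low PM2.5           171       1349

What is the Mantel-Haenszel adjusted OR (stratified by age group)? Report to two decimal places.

OR_MH = Σ(aᵢdᵢ/nᵢ) / Σ(bᵢcᵢ/nᵢ), where nᵢ is the stratum total.
Stratum 1 (< 50 years): n = 5690; a·d/n = 1344·1756/5690 = 414.7740; b·c/n = 1527·1063/5690 = 285.2726
Stratum 2 (≥ 50 years): n = 2577; a·d/n = 636·1349/2577 = 332.9313; b·c/n = 421·171/2577 = 27.9360
OR_MH = (414.7740 + 332.9313) / (285.2726 + 27.9360) = 747.7053 / 313.2086 = 2.38724

2.39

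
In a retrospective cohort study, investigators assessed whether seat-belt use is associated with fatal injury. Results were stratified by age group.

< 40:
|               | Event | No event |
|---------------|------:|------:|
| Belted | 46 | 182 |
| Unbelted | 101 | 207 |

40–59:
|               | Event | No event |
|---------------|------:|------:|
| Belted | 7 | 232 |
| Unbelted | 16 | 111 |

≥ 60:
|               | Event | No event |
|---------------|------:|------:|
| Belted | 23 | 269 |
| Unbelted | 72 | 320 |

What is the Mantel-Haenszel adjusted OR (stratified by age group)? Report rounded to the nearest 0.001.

0.421

OR_MH = Σ(aᵢdᵢ/nᵢ) / Σ(bᵢcᵢ/nᵢ), where nᵢ is the stratum total.
Stratum 1 (< 40): n = 536; a·d/n = 46·207/536 = 17.7649; b·c/n = 182·101/536 = 34.2948
Stratum 2 (40–59): n = 366; a·d/n = 7·111/366 = 2.1230; b·c/n = 232·16/366 = 10.1421
Stratum 3 (≥ 60): n = 684; a·d/n = 23·320/684 = 10.7602; b·c/n = 269·72/684 = 28.3158
OR_MH = (17.7649 + 2.1230 + 10.7602) / (34.2948 + 10.1421 + 28.3158) = 30.6481 / 72.7526 = 0.42126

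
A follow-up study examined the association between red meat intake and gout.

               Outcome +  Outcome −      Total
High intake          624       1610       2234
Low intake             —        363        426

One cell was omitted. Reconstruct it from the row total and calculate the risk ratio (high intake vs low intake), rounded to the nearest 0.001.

1.889

The missing cell is in the unexposed row: 426 − 363 = 63.
So a = 624, b = 1610, c = 63, d = 363.
RR = [a/(a+b)] / [c/(c+d)] = (624/2234) / (63/426) = 0.27932/0.14789 = 1.88873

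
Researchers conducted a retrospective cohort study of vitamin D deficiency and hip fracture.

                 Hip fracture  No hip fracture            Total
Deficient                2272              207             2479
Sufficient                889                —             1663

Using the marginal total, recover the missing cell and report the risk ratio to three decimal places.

The missing cell is in the unexposed row: 1663 − 889 = 774.
So a = 2272, b = 207, c = 889, d = 774.
RR = [a/(a+b)] / [c/(c+d)] = (2272/2479) / (889/1663) = 0.91650/0.53458 = 1.71444

1.714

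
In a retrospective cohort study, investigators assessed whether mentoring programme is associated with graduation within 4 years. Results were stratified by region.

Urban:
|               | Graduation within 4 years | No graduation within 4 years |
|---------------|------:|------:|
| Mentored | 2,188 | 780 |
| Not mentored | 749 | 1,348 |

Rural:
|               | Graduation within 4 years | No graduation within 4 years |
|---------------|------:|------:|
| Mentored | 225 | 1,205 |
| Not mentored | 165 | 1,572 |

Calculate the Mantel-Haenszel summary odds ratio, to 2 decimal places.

3.90

OR_MH = Σ(aᵢdᵢ/nᵢ) / Σ(bᵢcᵢ/nᵢ), where nᵢ is the stratum total.
Stratum 1 (Urban): n = 5065; a·d/n = 2188·1348/5065 = 582.3147; b·c/n = 780·749/5065 = 115.3445
Stratum 2 (Rural): n = 3167; a·d/n = 225·1572/3167 = 111.6830; b·c/n = 1205·165/3167 = 62.7802
OR_MH = (582.3147 + 111.6830) / (115.3445 + 62.7802) = 693.9977 / 178.1248 = 3.89613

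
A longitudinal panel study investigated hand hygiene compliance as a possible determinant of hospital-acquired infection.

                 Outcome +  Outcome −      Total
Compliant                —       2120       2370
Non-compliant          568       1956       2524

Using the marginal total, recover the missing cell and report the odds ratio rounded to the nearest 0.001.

0.406

The missing cell is in the exposed row: 2370 − 2120 = 250.
So a = 250, b = 2120, c = 568, d = 1956.
OR = (a·d)/(b·c) = (250 × 1956) / (2120 × 568) = 489000 / 1204160 = 0.40609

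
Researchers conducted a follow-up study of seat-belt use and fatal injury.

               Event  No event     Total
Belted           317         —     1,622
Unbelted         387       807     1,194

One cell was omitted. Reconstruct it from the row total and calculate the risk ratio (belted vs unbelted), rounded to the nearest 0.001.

0.603

The missing cell is in the exposed row: 1622 − 317 = 1305.
So a = 317, b = 1305, c = 387, d = 807.
RR = [a/(a+b)] / [c/(c+d)] = (317/1622) / (387/1194) = 0.19544/0.32412 = 0.60298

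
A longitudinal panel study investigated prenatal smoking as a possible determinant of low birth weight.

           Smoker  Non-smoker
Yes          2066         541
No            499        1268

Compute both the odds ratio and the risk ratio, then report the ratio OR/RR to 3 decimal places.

Reading the table with exposure as columns: a = 2066 (Smoker, case), b = 499 (Smoker, non-case), c = 541 (Non-smoker, case), d = 1268.
OR = (2066·1268)/(499·541) = 2619688/269959 = 9.70402
Risk in exposed = 2066/2565 = 0.80546; risk in unexposed = 541/1809 = 0.29906; RR = 2.69330
OR/RR = 9.70402 / 2.69330 = 3.60303
The outcome is not rare, so the OR lies further from 1 than the RR.

3.603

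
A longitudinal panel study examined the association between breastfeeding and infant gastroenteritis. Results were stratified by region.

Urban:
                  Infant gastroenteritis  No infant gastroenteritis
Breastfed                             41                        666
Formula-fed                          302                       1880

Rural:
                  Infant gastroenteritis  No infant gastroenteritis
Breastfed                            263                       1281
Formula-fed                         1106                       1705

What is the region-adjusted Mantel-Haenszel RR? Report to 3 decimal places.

0.431

RR_MH = Σ(aᵢ·n₀ᵢ/nᵢ) / Σ(cᵢ·n₁ᵢ/nᵢ), with n₁ᵢ = aᵢ+bᵢ (exposed), n₀ᵢ = cᵢ+dᵢ (unexposed), nᵢ = n₁ᵢ+n₀ᵢ.
Stratum 1 (Urban): n₁ = 707, n₀ = 2182, n = 2889; a·n₀/n = 41·2182/2889 = 30.9664; c·n₁/n = 302·707/2889 = 73.9058
Stratum 2 (Rural): n₁ = 1544, n₀ = 2811, n = 4355; a·n₀/n = 263·2811/4355 = 169.7573; c·n₁/n = 1106·1544/4355 = 392.1157
RR_MH = (30.9664 + 169.7573) / (73.9058 + 392.1157) = 200.7237 / 466.0216 = 0.43072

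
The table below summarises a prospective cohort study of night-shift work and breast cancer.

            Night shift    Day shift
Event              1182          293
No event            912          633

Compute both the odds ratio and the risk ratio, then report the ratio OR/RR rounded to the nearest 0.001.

1.570

Reading the table with exposure as columns: a = 1182 (Night shift, case), b = 912 (Night shift, non-case), c = 293 (Day shift, case), d = 633.
OR = (1182·633)/(912·293) = 748206/267216 = 2.80000
Risk in exposed = 1182/2094 = 0.56447; risk in unexposed = 293/926 = 0.31641; RR = 1.78396
OR/RR = 2.80000 / 1.78396 = 1.56955
The outcome is not rare, so the OR lies further from 1 than the RR.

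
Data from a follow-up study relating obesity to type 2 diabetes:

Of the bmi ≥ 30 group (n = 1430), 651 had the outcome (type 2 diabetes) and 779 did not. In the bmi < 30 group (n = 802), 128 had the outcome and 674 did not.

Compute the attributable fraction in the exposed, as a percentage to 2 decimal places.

64.94

From the description: a = 651, b = 779, c = 128, d = 674.
Risk in exposed = 651/1430 = 0.45524; risk in unexposed = 128/802 = 0.15960.
RR = 0.45524/0.15960 = 2.85239
AR% = (RR − 1)/RR × 100 = (2.85239 − 1)/2.85239 × 100 = 64.9417%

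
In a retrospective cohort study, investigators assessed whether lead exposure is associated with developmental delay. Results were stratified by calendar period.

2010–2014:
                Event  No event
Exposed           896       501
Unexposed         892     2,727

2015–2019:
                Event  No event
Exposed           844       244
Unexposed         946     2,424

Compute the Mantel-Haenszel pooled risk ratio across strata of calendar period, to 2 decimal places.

2.68

RR_MH = Σ(aᵢ·n₀ᵢ/nᵢ) / Σ(cᵢ·n₁ᵢ/nᵢ), with n₁ᵢ = aᵢ+bᵢ (exposed), n₀ᵢ = cᵢ+dᵢ (unexposed), nᵢ = n₁ᵢ+n₀ᵢ.
Stratum 1 (2010–2014): n₁ = 1397, n₀ = 3619, n = 5016; a·n₀/n = 896·3619/5016 = 646.4561; c·n₁/n = 892·1397/5016 = 248.4298
Stratum 2 (2015–2019): n₁ = 1088, n₀ = 3370, n = 4458; a·n₀/n = 844·3370/4458 = 638.0170; c·n₁/n = 946·1088/4458 = 230.8766
RR_MH = (646.4561 + 638.0170) / (248.4298 + 230.8766) = 1284.4732 / 479.3065 = 2.67986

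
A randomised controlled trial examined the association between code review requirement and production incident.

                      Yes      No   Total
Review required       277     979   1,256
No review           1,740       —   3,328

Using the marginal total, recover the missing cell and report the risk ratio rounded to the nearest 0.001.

The missing cell is in the unexposed row: 3328 − 1740 = 1588.
So a = 277, b = 979, c = 1740, d = 1588.
RR = [a/(a+b)] / [c/(c+d)] = (277/1256) / (1740/3328) = 0.22054/0.52284 = 0.42182

0.422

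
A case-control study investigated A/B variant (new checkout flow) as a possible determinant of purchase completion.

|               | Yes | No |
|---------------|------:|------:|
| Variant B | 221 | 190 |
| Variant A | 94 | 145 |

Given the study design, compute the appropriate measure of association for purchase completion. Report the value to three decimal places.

1.794

Cells: a = 221, b = 190, c = 94, d = 145.
This is a case-control study: participants were sampled on outcome status, so risks in the source population cannot be estimated directly — relative risk is not valid here. The odds ratio is the appropriate measure.
OR = (a·d)/(b·c) = (221 × 145) / (190 × 94) = 32045 / 17860 = 1.79423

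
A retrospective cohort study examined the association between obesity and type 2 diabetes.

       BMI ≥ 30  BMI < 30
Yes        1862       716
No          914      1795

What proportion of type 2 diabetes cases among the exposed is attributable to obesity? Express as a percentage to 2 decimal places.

57.49

Reading the table with exposure as columns: a = 1862 (BMI ≥ 30, case), b = 914 (BMI ≥ 30, non-case), c = 716 (BMI < 30, case), d = 1795.
Risk in exposed = 1862/2776 = 0.67075; risk in unexposed = 716/2511 = 0.28515.
RR = 0.67075/0.28515 = 2.35231
AR% = (RR − 1)/RR × 100 = (2.35231 − 1)/2.35231 × 100 = 57.4885%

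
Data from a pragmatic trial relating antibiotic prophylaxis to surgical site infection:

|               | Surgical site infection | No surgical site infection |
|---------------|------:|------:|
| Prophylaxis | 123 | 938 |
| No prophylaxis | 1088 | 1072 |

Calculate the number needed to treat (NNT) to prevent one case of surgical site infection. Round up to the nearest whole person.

Risk in treated group = 123/1061 = 0.11593; risk in control = 1088/2160 = 0.50370.
Absolute risk reduction = 0.50370 − 0.11593 = 0.38778
NNT = 1 / ARR = 1 / 0.38778 = 2.579 → round up → 3

3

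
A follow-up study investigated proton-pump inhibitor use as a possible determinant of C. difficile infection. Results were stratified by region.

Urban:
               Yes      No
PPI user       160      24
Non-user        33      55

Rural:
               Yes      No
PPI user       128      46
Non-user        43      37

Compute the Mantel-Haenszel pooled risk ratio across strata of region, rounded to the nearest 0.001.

1.778

RR_MH = Σ(aᵢ·n₀ᵢ/nᵢ) / Σ(cᵢ·n₁ᵢ/nᵢ), with n₁ᵢ = aᵢ+bᵢ (exposed), n₀ᵢ = cᵢ+dᵢ (unexposed), nᵢ = n₁ᵢ+n₀ᵢ.
Stratum 1 (Urban): n₁ = 184, n₀ = 88, n = 272; a·n₀/n = 160·88/272 = 51.7647; c·n₁/n = 33·184/272 = 22.3235
Stratum 2 (Rural): n₁ = 174, n₀ = 80, n = 254; a·n₀/n = 128·80/254 = 40.3150; c·n₁/n = 43·174/254 = 29.4567
RR_MH = (51.7647 + 40.3150) / (22.3235 + 29.4567) = 92.0797 / 51.7802 = 1.77828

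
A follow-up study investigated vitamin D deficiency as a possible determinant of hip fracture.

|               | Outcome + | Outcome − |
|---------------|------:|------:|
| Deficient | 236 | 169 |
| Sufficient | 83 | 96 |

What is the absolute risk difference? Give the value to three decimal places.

Cells: a = 236, b = 169, c = 83, d = 96.
Risk in exposed = 236/405 = 0.582716; risk in unexposed = 83/179 = 0.463687.
Risk difference = 0.582716 − 0.463687 = 0.119029

0.119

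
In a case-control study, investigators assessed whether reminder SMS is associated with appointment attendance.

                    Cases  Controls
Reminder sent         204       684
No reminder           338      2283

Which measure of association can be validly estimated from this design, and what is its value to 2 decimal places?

2.01

Cells: a = 204, b = 684, c = 338, d = 2283.
This is a case-control study: participants were sampled on outcome status, so risks in the source population cannot be estimated directly — relative risk is not valid here. The odds ratio is the appropriate measure.
OR = (a·d)/(b·c) = (204 × 2283) / (684 × 338) = 465732 / 231192 = 2.01448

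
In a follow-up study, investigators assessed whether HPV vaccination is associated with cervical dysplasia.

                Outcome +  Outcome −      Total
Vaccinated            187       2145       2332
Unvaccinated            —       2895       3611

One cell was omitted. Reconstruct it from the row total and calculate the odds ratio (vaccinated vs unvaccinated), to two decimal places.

The missing cell is in the unexposed row: 3611 − 2895 = 716.
So a = 187, b = 2145, c = 716, d = 2895.
OR = (a·d)/(b·c) = (187 × 2895) / (2145 × 716) = 541365 / 1535820 = 0.35249

0.35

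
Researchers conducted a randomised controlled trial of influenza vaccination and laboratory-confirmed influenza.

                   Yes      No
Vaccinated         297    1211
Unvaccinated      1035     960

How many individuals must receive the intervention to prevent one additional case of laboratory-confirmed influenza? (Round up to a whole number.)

4

Risk in treated group = 297/1508 = 0.19695; risk in control = 1035/1995 = 0.51880.
Absolute risk reduction = 0.51880 − 0.19695 = 0.32185
NNT = 1 / ARR = 1 / 0.32185 = 3.107 → round up → 4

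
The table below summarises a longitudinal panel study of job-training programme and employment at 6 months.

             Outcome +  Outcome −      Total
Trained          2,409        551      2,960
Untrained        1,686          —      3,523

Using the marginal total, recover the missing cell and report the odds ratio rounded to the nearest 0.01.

4.76

The missing cell is in the unexposed row: 3523 − 1686 = 1837.
So a = 2409, b = 551, c = 1686, d = 1837.
OR = (a·d)/(b·c) = (2409 × 1837) / (551 × 1686) = 4425333 / 928986 = 4.76362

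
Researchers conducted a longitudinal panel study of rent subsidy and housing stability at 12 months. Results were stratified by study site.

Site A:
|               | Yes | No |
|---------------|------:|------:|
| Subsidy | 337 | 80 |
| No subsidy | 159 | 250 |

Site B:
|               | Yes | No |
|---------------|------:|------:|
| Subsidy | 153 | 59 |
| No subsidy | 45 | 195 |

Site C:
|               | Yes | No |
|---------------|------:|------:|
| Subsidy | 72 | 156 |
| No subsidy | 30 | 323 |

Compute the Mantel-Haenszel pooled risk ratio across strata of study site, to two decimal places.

2.58

RR_MH = Σ(aᵢ·n₀ᵢ/nᵢ) / Σ(cᵢ·n₁ᵢ/nᵢ), with n₁ᵢ = aᵢ+bᵢ (exposed), n₀ᵢ = cᵢ+dᵢ (unexposed), nᵢ = n₁ᵢ+n₀ᵢ.
Stratum 1 (Site A): n₁ = 417, n₀ = 409, n = 826; a·n₀/n = 337·409/826 = 166.8680; c·n₁/n = 159·417/826 = 80.2700
Stratum 2 (Site B): n₁ = 212, n₀ = 240, n = 452; a·n₀/n = 153·240/452 = 81.2389; c·n₁/n = 45·212/452 = 21.1062
Stratum 3 (Site C): n₁ = 228, n₀ = 353, n = 581; a·n₀/n = 72·353/581 = 43.7453; c·n₁/n = 30·228/581 = 11.7728
RR_MH = (166.8680 + 81.2389 + 43.7453) / (80.2700 + 21.1062 + 11.7728) = 291.8522 / 113.1490 = 2.57936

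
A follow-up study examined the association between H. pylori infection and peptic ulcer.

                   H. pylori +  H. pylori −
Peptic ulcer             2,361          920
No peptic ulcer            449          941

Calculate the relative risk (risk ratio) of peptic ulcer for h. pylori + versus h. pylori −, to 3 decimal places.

1.700

Reading the table with exposure as columns: a = 2361 (H. pylori +, case), b = 449 (H. pylori +, non-case), c = 920 (H. pylori −, case), d = 941.
Risk in exposed = 2361/2810 = 0.84021; risk in unexposed = 920/1861 = 0.49436.
RR = 0.84021 / 0.49436 = 1.69961
The risk among the exposed is 1.70 times that among the unexposed.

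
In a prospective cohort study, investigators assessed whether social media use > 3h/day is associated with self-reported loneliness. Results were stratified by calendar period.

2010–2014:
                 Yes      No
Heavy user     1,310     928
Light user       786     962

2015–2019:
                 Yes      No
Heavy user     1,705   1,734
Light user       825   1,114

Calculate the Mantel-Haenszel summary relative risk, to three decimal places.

1.227

RR_MH = Σ(aᵢ·n₀ᵢ/nᵢ) / Σ(cᵢ·n₁ᵢ/nᵢ), with n₁ᵢ = aᵢ+bᵢ (exposed), n₀ᵢ = cᵢ+dᵢ (unexposed), nᵢ = n₁ᵢ+n₀ᵢ.
Stratum 1 (2010–2014): n₁ = 2238, n₀ = 1748, n = 3986; a·n₀/n = 1310·1748/3986 = 574.4807; c·n₁/n = 786·2238/3986 = 441.3116
Stratum 2 (2015–2019): n₁ = 3439, n₀ = 1939, n = 5378; a·n₀/n = 1705·1939/5378 = 614.7257; c·n₁/n = 825·3439/5378 = 527.5521
RR_MH = (574.4807 + 614.7257) / (441.3116 + 527.5521) = 1189.2064 / 968.8637 = 1.22742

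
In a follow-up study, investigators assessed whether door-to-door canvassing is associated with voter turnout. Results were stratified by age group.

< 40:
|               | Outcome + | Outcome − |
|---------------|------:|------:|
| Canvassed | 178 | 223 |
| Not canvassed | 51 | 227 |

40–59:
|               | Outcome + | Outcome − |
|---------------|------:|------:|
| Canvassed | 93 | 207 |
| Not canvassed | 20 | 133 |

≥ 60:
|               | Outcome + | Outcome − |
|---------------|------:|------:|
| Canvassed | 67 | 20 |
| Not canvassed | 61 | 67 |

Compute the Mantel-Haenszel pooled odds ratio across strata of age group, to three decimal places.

3.412

OR_MH = Σ(aᵢdᵢ/nᵢ) / Σ(bᵢcᵢ/nᵢ), where nᵢ is the stratum total.
Stratum 1 (< 40): n = 679; a·d/n = 178·227/679 = 59.5081; b·c/n = 223·51/679 = 16.7496
Stratum 2 (40–59): n = 453; a·d/n = 93·133/453 = 27.3046; b·c/n = 207·20/453 = 9.1391
Stratum 3 (≥ 60): n = 215; a·d/n = 67·67/215 = 20.8791; b·c/n = 20·61/215 = 5.6744
OR_MH = (59.5081 + 27.3046 + 20.8791) / (16.7496 + 9.1391 + 5.6744) = 107.6918 / 31.5631 = 3.41195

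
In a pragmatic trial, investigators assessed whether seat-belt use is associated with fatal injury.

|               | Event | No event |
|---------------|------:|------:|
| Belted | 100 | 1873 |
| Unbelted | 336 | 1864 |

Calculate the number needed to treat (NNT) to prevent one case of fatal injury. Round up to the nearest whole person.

10

Risk in treated group = 100/1973 = 0.05068; risk in control = 336/2200 = 0.15273.
Absolute risk reduction = 0.15273 − 0.05068 = 0.10204
NNT = 1 / ARR = 1 / 0.10204 = 9.800 → round up → 10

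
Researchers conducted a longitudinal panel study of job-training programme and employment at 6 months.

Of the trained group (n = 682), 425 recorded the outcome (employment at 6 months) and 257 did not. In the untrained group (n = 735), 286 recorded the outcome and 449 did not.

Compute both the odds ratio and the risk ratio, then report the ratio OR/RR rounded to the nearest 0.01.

1.62

From the description: a = 425, b = 257, c = 286, d = 449.
OR = (425·449)/(257·286) = 190825/73502 = 2.59619
Risk in exposed = 425/682 = 0.62317; risk in unexposed = 286/735 = 0.38912; RR = 1.60150
OR/RR = 2.59619 / 1.60150 = 1.62110
The outcome is not rare, so the OR lies further from 1 than the RR.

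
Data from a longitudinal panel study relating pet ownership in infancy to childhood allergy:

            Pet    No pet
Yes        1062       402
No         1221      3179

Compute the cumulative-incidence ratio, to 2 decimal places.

4.14

Reading the table with exposure as columns: a = 1062 (Pet, case), b = 1221 (Pet, non-case), c = 402 (No pet, case), d = 3179.
Risk in exposed = 1062/2283 = 0.46518; risk in unexposed = 402/3581 = 0.11226.
RR = 0.46518 / 0.11226 = 4.14378
The risk among the exposed is 4.14 times that among the unexposed.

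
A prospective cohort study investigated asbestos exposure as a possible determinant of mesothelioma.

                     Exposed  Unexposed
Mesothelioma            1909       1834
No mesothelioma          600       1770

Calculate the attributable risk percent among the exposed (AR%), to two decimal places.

33.12

Reading the table with exposure as columns: a = 1909 (Exposed, case), b = 600 (Exposed, non-case), c = 1834 (Unexposed, case), d = 1770.
Risk in exposed = 1909/2509 = 0.76086; risk in unexposed = 1834/3604 = 0.50888.
RR = 0.76086/0.50888 = 1.49517
AR% = (RR − 1)/RR × 100 = (1.49517 − 1)/1.49517 × 100 = 33.1180%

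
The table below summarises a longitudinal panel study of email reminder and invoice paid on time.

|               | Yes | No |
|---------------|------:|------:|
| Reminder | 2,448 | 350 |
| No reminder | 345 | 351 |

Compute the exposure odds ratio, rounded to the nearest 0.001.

7.116

Cells: a = 2448, b = 350, c = 345, d = 351.
OR = (a·d)/(b·c) = (2448 × 351) / (350 × 345) = 859248 / 120750 = 7.11593
The odds of invoice paid on time are about 7.12 times as high in the reminder group.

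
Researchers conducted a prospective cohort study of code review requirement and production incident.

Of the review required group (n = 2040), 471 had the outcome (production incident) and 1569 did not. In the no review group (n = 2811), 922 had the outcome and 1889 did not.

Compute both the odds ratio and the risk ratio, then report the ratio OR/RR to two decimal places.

From the description: a = 471, b = 1569, c = 922, d = 1889.
OR = (471·1889)/(1569·922) = 889719/1446618 = 0.61503
Risk in exposed = 471/2040 = 0.23088; risk in unexposed = 922/2811 = 0.32800; RR = 0.70392
OR/RR = 0.61503 / 0.70392 = 0.87373
The outcome is not rare, so the OR lies further from 1 than the RR.

0.87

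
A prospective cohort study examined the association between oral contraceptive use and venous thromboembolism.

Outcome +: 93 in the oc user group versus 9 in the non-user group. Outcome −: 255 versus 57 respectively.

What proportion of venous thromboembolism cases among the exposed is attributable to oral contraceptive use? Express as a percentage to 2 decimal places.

From the description: a = 93, b = 255, c = 9, d = 57.
Risk in exposed = 93/348 = 0.26724; risk in unexposed = 9/66 = 0.13636.
RR = 0.26724/0.13636 = 1.95977
AR% = (RR − 1)/RR × 100 = (1.95977 − 1)/1.95977 × 100 = 48.9736%

48.97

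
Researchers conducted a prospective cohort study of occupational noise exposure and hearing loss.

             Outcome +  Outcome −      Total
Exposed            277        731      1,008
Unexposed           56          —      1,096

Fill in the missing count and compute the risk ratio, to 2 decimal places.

5.38

The missing cell is in the unexposed row: 1096 − 56 = 1040.
So a = 277, b = 731, c = 56, d = 1040.
RR = [a/(a+b)] / [c/(c+d)] = (277/1008) / (56/1096) = 0.27480/0.05109 = 5.37826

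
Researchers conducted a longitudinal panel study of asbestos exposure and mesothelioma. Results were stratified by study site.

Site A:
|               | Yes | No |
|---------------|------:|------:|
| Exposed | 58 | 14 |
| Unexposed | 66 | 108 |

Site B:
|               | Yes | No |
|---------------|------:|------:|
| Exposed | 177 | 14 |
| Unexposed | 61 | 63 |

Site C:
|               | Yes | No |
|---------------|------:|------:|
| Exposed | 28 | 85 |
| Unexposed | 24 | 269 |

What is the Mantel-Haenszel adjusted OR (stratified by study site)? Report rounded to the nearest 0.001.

OR_MH = Σ(aᵢdᵢ/nᵢ) / Σ(bᵢcᵢ/nᵢ), where nᵢ is the stratum total.
Stratum 1 (Site A): n = 246; a·d/n = 58·108/246 = 25.4634; b·c/n = 14·66/246 = 3.7561
Stratum 2 (Site B): n = 315; a·d/n = 177·63/315 = 35.4000; b·c/n = 14·61/315 = 2.7111
Stratum 3 (Site C): n = 406; a·d/n = 28·269/406 = 18.5517; b·c/n = 85·24/406 = 5.0246
OR_MH = (25.4634 + 35.4000 + 18.5517) / (3.7561 + 2.7111 + 5.0246) = 79.4151 / 11.4918 = 6.91057

6.911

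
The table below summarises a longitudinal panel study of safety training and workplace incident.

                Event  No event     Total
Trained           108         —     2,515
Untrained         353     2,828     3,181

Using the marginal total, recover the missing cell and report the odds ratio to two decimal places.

The missing cell is in the exposed row: 2515 − 108 = 2407.
So a = 108, b = 2407, c = 353, d = 2828.
OR = (a·d)/(b·c) = (108 × 2828) / (2407 × 353) = 305424 / 849671 = 0.35946

0.36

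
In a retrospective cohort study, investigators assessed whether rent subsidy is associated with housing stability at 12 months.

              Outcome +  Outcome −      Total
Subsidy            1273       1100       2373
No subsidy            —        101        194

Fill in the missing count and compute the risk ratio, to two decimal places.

The missing cell is in the unexposed row: 194 − 101 = 93.
So a = 1273, b = 1100, c = 93, d = 101.
RR = [a/(a+b)] / [c/(c+d)] = (1273/2373) / (93/194) = 0.53645/0.47938 = 1.11905

1.12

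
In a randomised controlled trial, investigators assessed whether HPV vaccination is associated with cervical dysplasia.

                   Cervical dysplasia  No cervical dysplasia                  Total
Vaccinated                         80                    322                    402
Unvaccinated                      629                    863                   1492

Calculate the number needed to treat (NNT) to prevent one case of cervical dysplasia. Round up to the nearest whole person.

5

Risk in treated group = 80/402 = 0.19900; risk in control = 629/1492 = 0.42158.
Absolute risk reduction = 0.42158 − 0.19900 = 0.22258
NNT = 1 / ARR = 1 / 0.22258 = 4.493 → round up → 5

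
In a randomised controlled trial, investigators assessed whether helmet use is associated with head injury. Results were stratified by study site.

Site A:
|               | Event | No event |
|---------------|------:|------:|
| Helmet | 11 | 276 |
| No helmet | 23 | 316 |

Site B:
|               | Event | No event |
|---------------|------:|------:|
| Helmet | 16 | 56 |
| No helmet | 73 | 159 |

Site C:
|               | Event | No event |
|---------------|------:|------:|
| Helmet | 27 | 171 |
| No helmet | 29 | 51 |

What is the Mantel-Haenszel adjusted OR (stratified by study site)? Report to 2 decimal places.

OR_MH = Σ(aᵢdᵢ/nᵢ) / Σ(bᵢcᵢ/nᵢ), where nᵢ is the stratum total.
Stratum 1 (Site A): n = 626; a·d/n = 11·316/626 = 5.5527; b·c/n = 276·23/626 = 10.1406
Stratum 2 (Site B): n = 304; a·d/n = 16·159/304 = 8.3684; b·c/n = 56·73/304 = 13.4474
Stratum 3 (Site C): n = 278; a·d/n = 27·51/278 = 4.9532; b·c/n = 171·29/278 = 17.8381
OR_MH = (5.5527 + 8.3684 + 4.9532) / (10.1406 + 13.4474 + 17.8381) = 18.8744 / 41.4261 = 0.45562

0.46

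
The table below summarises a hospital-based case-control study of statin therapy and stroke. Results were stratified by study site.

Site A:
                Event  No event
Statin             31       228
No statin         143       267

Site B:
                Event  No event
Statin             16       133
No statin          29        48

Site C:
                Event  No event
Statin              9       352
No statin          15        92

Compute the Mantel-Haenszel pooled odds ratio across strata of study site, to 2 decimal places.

OR_MH = Σ(aᵢdᵢ/nᵢ) / Σ(bᵢcᵢ/nᵢ), where nᵢ is the stratum total.
Stratum 1 (Site A): n = 669; a·d/n = 31·267/669 = 12.3722; b·c/n = 228·143/669 = 48.7354
Stratum 2 (Site B): n = 226; a·d/n = 16·48/226 = 3.3982; b·c/n = 133·29/226 = 17.0664
Stratum 3 (Site C): n = 468; a·d/n = 9·92/468 = 1.7692; b·c/n = 352·15/468 = 11.2821
OR_MH = (12.3722 + 3.3982 + 1.7692) / (48.7354 + 17.0664 + 11.2821) = 17.5397 / 77.0838 = 0.22754

0.23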